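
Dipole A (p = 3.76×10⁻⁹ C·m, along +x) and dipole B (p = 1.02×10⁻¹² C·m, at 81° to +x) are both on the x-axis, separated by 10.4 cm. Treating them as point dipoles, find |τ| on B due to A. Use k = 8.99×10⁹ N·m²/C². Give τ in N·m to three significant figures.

The second dipole sits on the axis of the first, so the field there is axial: E₁ = 2kp₁/r³ along +x.
E₁ = 2(8.99×10⁹)(3.76×10⁻⁹)/(0.104)³ = 6.010×10⁴ N/C.
Torque on the second dipole: τ = p₂ E₁ sinθ.
τ = (1.02×10⁻¹²)(6.010×10⁴)·sin81° = 6.055×10⁻⁸ N·m.

τ ≈ 6.05×10⁻⁸ N·m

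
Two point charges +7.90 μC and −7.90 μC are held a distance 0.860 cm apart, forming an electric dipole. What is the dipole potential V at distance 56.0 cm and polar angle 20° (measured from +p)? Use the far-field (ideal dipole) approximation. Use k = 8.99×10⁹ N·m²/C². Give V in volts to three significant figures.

V ≈ 1830 V

Dipole moment p = qd = (7.90×10⁻⁶ C)(0.00860 m) = 6.794×10⁻⁸ C·m.
The dipole potential is V = kp cosθ / r².
V = (8.99×10⁹)(6.794×10⁻⁸)·cos20° / (0.560)² = 1830 V.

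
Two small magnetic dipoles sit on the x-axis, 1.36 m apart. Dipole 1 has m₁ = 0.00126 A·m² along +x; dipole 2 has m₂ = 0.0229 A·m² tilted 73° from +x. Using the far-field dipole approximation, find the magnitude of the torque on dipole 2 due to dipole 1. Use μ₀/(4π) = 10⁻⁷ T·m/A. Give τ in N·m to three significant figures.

τ ≈ 2.19×10⁻¹² N·m

Dipole B is on the axis of dipole A, so B₁ there is axial: B₁ = (μ₀/4π)·2m₁/r³ along +x.
B₁ = 2(10⁻⁷)(0.00126)/(1.36)³ = 1.002×10⁻¹⁰ T.
τ = m₂ B₁ sinθ.
τ = (0.0229)(1.002×10⁻¹⁰)·sin73° = 2.194×10⁻¹² N·m.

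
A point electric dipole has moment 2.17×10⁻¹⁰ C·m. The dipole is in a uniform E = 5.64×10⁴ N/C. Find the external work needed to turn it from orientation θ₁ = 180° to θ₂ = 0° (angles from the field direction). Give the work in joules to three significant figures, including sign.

W ≈ -2.45×10⁻⁵ J

W_ext = ΔU = U(θ₂) − U(θ₁) = −pE cosθ₂ − (−pE cosθ₁) = pE(cosθ₁ − cosθ₂).
W = (2.17×10⁻¹⁰)(5.64×10⁴)·(cos180° − cos0°) = (1.224×10⁻⁵)·(-2.0000) = -2.448×10⁻⁵ J.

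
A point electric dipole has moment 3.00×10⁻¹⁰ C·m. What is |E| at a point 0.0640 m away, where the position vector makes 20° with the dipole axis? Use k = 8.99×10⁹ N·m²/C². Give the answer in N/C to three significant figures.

E ≈ 1.97×10⁴ N/C

At angle θ the dipole field magnitude is E = (kp/r³)·√(1 + 3cos²θ).
kp/r³ = (8.99×10⁹)(3.00×10⁻¹⁰) / (0.0640)³ = 1.029×10⁴ N/C.
√(1 + 3cos²20°) = √(1 + 3·0.8830) = √3.6491 ≈ 1.9103.
E ≈ 1.029×10⁴ × 1.910 = 1.965×10⁴ N/C.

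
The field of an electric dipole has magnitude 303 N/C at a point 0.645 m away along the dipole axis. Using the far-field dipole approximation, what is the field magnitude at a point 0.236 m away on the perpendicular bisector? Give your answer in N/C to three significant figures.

E ≈ 3090 N/C

Dipole fields scale as 1/r³ in the far field.
The axial field is twice the equatorial field at the same r, so the geometry factor is 1/2.
E₂ = E₁ · (1/2) · (r₁/r₂)³ = 303 · 0.5 · (0.645/0.236)³.
(r₁/r₂)³ = (2.733)³ = 20.41.
E₂ ≈ 3093 N/C.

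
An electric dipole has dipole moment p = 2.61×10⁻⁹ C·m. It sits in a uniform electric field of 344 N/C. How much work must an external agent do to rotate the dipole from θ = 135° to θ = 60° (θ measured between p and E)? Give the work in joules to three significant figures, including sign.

W_ext = ΔU = U(θ₂) − U(θ₁) = −pE cosθ₂ − (−pE cosθ₁) = pE(cosθ₁ − cosθ₂).
W = (2.61×10⁻⁹)(344)·(cos135° − cos60°) = (8.978×10⁻⁷)·(-1.2071) = -1.084×10⁻⁶ J.

W ≈ -1.08×10⁻⁶ J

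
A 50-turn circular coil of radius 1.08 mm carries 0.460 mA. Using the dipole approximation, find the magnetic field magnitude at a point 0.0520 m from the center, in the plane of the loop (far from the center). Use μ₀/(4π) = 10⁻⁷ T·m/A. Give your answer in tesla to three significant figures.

B ≈ 5.99×10⁻¹¹ T

m = NIA = NIπa² = 50·(4.60×10⁻⁴)·π·(0.00108)² = 8.428×10⁻⁸ A·m².
In the equatorial plane B = (μ₀/4π)·m/r³ (half the axial value).
B = (10⁻⁷)·(8.428×10⁻⁸) / (0.0520)³ = 5.994×10⁻¹¹ T.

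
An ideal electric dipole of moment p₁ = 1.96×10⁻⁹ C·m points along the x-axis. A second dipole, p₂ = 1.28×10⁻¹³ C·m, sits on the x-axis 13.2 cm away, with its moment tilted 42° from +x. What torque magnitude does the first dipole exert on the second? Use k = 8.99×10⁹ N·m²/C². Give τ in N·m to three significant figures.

The second dipole sits on the axis of the first, so the field there is axial: E₁ = 2kp₁/r³ along +x.
E₁ = 2(8.99×10⁹)(1.96×10⁻⁹)/(0.132)³ = 1.532×10⁴ N/C.
Torque on the second dipole: τ = p₂ E₁ sinθ.
τ = (1.28×10⁻¹³)(1.532×10⁴)·sin42° = 1.312×10⁻⁹ N·m.

τ ≈ 1.31×10⁻⁹ N·m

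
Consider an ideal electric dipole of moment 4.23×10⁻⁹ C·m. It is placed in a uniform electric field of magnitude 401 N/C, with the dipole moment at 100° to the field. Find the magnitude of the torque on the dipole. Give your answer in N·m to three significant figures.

τ ≈ 1.67×10⁻⁶ N·m

Torque on an electric dipole: τ = pE sinθ.
τ = (4.23×10⁻⁹)(401)·sin100° = 1.670×10⁻⁶ N·m.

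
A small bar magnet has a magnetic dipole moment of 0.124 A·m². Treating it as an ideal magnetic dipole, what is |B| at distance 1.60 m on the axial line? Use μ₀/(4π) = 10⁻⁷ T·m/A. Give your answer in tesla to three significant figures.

On axis B = (μ₀/4π)·2m/r³.
B = 2·(10⁻⁷)·(0.124) / (1.60)³ = 6.055×10⁻⁹ T.

B ≈ 6.05×10⁻⁹ T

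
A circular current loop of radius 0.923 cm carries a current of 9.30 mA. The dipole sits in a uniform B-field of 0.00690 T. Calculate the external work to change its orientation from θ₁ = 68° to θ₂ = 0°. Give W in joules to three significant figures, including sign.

Magnetic moment m = IA = Iπa² = (0.00930)·π·(0.00923)² = 2.489×10⁻⁶ A·m².
W_ext = ΔU = −mB cosθ₂ + mB cosθ₁ = mB(cosθ₁ − cosθ₂).
W = (2.489×10⁻⁶)(0.00690)·(cos68° − cos0°) = (1.717×10⁻⁸)·(-0.6254) = -1.074×10⁻⁸ J.

W ≈ -1.07×10⁻⁸ J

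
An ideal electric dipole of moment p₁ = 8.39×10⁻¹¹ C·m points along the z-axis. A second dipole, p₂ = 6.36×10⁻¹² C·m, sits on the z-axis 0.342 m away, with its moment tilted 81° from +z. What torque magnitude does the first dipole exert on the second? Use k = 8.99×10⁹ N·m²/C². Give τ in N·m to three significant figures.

The second dipole sits on the axis of the first, so the field there is axial: E₁ = 2kp₁/r³ along +z.
E₁ = 2(8.99×10⁹)(8.39×10⁻¹¹)/(0.342)³ = 37.71 N/C.
Torque on the second dipole: τ = p₂ E₁ sinθ.
τ = (6.36×10⁻¹²)(37.71)·sin81° = 2.369×10⁻¹⁰ N·m.

τ ≈ 2.37×10⁻¹⁰ N·m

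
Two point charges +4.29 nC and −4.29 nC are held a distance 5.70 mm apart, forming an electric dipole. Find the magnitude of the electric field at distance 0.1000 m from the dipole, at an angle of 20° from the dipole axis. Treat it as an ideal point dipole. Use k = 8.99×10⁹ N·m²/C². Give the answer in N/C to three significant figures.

Dipole moment p = qd = (4.29×10⁻⁹ C)(0.00570 m) = 2.445×10⁻¹¹ C·m.
At angle θ the dipole field magnitude is E = (kp/r³)·√(1 + 3cos²θ).
kp/r³ = (8.99×10⁹)(2.445×10⁻¹¹) / (0.100)³ = 219.8 N/C.
√(1 + 3cos²20°) = √(1 + 3·0.8830) = √3.6491 ≈ 1.9103.
E ≈ 219.8 × 1.910 = 419.9 N/C.

E ≈ 420 N/C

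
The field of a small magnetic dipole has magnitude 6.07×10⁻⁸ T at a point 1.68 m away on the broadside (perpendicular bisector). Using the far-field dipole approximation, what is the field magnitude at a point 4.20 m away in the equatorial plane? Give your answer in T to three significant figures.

Dipole fields scale as 1/r³ in the far field; the geometry is the same at both points.
B₂ = B₁ · (r₁/r₂)³ = 6.07×10⁻⁸ · (1.68/4.20)³.
(r₁/r₂)³ = (0.4)³ = 0.064.
B₂ ≈ 3.885×10⁻⁹ T.

B ≈ 3.88×10⁻⁹ T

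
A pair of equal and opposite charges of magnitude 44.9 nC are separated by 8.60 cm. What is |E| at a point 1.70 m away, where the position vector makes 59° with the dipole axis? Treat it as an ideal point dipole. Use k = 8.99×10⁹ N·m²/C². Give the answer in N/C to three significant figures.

Dipole moment p = qd = (4.49×10⁻⁸ C)(0.0860 m) = 3.861×10⁻⁹ C·m.
At angle θ the dipole field magnitude is E = (kp/r³)·√(1 + 3cos²θ).
kp/r³ = (8.99×10⁹)(3.861×10⁻⁹) / (1.70)³ = 7.065 N/C.
√(1 + 3cos²59°) = √(1 + 3·0.2653) = √1.7958 ≈ 1.3401.
E ≈ 7.065 × 1.340 = 9.468 N/C.

E ≈ 9.47 N/C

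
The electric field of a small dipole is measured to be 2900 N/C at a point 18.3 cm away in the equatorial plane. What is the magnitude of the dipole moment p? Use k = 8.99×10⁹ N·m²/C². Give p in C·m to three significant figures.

In the equatorial plane E = kp/r³, so p = Er³/(k).
p = (2900)·(0.183)³ / (8.99×10⁹) = 1.977×10⁻⁹ C·m.

p ≈ 1.98×10⁻⁹ C·m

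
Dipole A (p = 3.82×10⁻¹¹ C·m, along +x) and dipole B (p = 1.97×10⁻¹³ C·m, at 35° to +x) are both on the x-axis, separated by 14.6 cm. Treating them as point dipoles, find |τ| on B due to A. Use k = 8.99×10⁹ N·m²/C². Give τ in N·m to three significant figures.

The second dipole sits on the axis of the first, so the field there is axial: E₁ = 2kp₁/r³ along +x.
E₁ = 2(8.99×10⁹)(3.82×10⁻¹¹)/(0.146)³ = 220.7 N/C.
Torque on the second dipole: τ = p₂ E₁ sinθ.
τ = (1.97×10⁻¹³)(220.7)·sin35° = 2.494×10⁻¹¹ N·m.

τ ≈ 2.49×10⁻¹¹ N·m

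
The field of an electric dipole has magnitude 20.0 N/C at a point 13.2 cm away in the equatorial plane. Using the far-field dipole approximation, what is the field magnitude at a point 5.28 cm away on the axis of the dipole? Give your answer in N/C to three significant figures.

E ≈ 625 N/C

Dipole fields scale as 1/r³ in the far field.
The axial field is twice the equatorial field at the same r, so the geometry factor is 2/1.
E₂ = E₁ · (2/1) · (r₁/r₂)³ = 20.0 · 2 · (13.2/5.28)³.
(r₁/r₂)³ = (2.5)³ = 15.62.
E₂ ≈ 625.0 N/C.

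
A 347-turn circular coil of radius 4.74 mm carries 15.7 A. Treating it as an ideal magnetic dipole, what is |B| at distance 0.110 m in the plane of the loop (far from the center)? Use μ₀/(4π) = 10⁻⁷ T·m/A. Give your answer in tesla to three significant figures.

B ≈ 2.89×10⁻⁵ T

m = NIA = NIπa² = 347·(15.7)·π·(0.00474)² = 0.3845 A·m².
In the equatorial plane B = (μ₀/4π)·m/r³ (half the axial value).
B = (10⁻⁷)·(0.3845) / (0.110)³ = 2.889×10⁻⁵ T.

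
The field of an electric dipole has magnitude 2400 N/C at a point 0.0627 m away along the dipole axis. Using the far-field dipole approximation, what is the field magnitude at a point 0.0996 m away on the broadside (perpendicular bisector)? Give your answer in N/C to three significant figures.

Dipole fields scale as 1/r³ in the far field.
The axial field is twice the equatorial field at the same r, so the geometry factor is 1/2.
E₂ = E₁ · (1/2) · (r₁/r₂)³ = 2400 · 0.5 · (0.0627/0.0996)³.
(r₁/r₂)³ = (0.6295)³ = 0.2495.
E₂ ≈ 299.4 N/C.

E ≈ 299 N/C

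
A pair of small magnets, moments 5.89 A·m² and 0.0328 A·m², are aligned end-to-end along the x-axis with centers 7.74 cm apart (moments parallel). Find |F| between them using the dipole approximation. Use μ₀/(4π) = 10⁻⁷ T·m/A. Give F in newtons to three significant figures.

F ≈ 0.00323 N

On-axis B of dipole 1: B = (μ₀/4π)·2m₁/r³. Force on dipole 2: F = m₂·dB/dr.
dB/dr = −(μ₀/4π)·6m₁/r⁴, so |F| = (μ₀/4π)·6m₁m₂/r⁴.
F = 6(10⁻⁷)(5.89)(0.0328)/(0.0774)⁴ = 0.003230 N.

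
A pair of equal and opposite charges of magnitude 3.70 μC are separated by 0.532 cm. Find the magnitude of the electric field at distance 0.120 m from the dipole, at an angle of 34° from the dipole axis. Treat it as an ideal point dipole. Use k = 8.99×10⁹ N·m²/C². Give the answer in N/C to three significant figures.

E ≈ 1.79×10⁵ N/C

Dipole moment p = qd = (3.70×10⁻⁶ C)(0.00532 m) = 1.968×10⁻⁸ C·m.
At angle θ the dipole field magnitude is E = (kp/r³)·√(1 + 3cos²θ).
kp/r³ = (8.99×10⁹)(1.968×10⁻⁸) / (0.120)³ = 1.024×10⁵ N/C.
√(1 + 3cos²34°) = √(1 + 3·0.6873) = √3.0619 ≈ 1.7498.
E ≈ 1.024×10⁵ × 1.750 = 1.792×10⁵ N/C.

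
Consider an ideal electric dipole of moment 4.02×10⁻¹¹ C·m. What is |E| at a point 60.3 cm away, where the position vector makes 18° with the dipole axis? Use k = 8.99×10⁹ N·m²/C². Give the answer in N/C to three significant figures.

At angle θ the dipole field magnitude is E = (kp/r³)·√(1 + 3cos²θ).
kp/r³ = (8.99×10⁹)(4.02×10⁻¹¹) / (0.603)³ = 1.648 N/C.
√(1 + 3cos²18°) = √(1 + 3·0.9045) = √3.7135 ≈ 1.9271.
E ≈ 1.648 × 1.927 = 3.176 N/C.

E ≈ 3.18 N/C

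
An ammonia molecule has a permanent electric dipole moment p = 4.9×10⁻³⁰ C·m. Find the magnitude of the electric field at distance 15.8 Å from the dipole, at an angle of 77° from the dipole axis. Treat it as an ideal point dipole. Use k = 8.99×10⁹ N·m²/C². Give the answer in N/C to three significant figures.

At angle θ the dipole field magnitude is E = (kp/r³)·√(1 + 3cos²θ).
kp/r³ = (8.99×10⁹)(4.90×10⁻³⁰) / (1.58×10⁻⁹)³ = 1.117×10⁷ N/C.
√(1 + 3cos²77°) = √(1 + 3·0.0506) = √1.1518 ≈ 1.0732.
E ≈ 1.117×10⁷ × 1.073 = 1.199×10⁷ N/C.

E ≈ 1.20×10⁷ N/C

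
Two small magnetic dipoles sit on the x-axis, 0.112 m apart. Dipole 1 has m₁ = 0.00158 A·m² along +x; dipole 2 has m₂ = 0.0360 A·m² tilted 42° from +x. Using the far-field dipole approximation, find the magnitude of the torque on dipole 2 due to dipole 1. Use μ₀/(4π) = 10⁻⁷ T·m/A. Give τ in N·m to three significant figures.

τ ≈ 5.42×10⁻⁹ N·m

Dipole B is on the axis of dipole A, so B₁ there is axial: B₁ = (μ₀/4π)·2m₁/r³ along +x.
B₁ = 2(10⁻⁷)(0.00158)/(0.112)³ = 2.249×10⁻⁷ T.
τ = m₂ B₁ sinθ.
τ = (0.0360)(2.249×10⁻⁷)·sin42° = 5.418×10⁻⁹ N·m.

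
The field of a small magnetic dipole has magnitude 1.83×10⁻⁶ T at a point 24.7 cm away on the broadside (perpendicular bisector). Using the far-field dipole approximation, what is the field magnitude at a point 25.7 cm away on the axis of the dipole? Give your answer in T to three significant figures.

B ≈ 3.25×10⁻⁶ T

Dipole fields scale as 1/r³ in the far field.
The axial field is twice the equatorial field at the same r, so the geometry factor is 2/1.
B₂ = B₁ · (2/1) · (r₁/r₂)³ = 1.83×10⁻⁶ · 2 · (24.7/25.7)³.
(r₁/r₂)³ = (0.9611)³ = 0.8878.
B₂ ≈ 3.249×10⁻⁶ T.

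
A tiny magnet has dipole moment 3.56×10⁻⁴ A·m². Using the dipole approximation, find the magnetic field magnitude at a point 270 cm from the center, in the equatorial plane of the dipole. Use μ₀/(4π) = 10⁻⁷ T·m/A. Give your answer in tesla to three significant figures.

B ≈ 1.81×10⁻¹² T

In the equatorial plane B = (μ₀/4π)·m/r³ (half the axial value).
B = (10⁻⁷)·(3.56×10⁻⁴) / (2.70)³ = 1.809×10⁻¹² T.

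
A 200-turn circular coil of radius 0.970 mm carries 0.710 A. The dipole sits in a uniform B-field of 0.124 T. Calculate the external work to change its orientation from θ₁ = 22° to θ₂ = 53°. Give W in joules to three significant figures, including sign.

m = NIA = NIπa² = 200·(0.710)·π·(9.70×10⁻⁴)² = 4.197×10⁻⁴ A·m².
W_ext = ΔU = −mB cosθ₂ + mB cosθ₁ = mB(cosθ₁ − cosθ₂).
W = (4.197×10⁻⁴)(0.124)·(cos22° − cos53°) = (5.204×10⁻⁵)·(+0.3254) = 1.693×10⁻⁵ J.

W ≈ 1.69×10⁻⁵ J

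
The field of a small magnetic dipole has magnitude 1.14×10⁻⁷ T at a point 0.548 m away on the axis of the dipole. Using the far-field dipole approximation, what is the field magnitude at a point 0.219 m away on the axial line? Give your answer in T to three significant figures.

Dipole fields scale as 1/r³ in the far field; the geometry is the same at both points.
B₂ = B₁ · (r₁/r₂)³ = 1.14×10⁻⁷ · (0.548/0.219)³.
(r₁/r₂)³ = (2.502)³ = 15.67.
B₂ ≈ 1.786×10⁻⁶ T.

B ≈ 1.79×10⁻⁶ T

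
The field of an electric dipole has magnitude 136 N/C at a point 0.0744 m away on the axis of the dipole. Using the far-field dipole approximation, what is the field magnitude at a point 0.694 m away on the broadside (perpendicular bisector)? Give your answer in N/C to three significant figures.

E ≈ 0.0838 N/C

Dipole fields scale as 1/r³ in the far field.
The axial field is twice the equatorial field at the same r, so the geometry factor is 1/2.
E₂ = E₁ · (1/2) · (r₁/r₂)³ = 136 · 0.5 · (0.0744/0.694)³.
(r₁/r₂)³ = (0.1072)³ = 0.001232.
E₂ ≈ 0.08378 N/C.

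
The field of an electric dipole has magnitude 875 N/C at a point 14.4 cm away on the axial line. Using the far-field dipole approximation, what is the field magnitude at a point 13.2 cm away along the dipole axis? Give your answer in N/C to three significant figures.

E ≈ 1140 N/C

Dipole fields scale as 1/r³ in the far field; the geometry is the same at both points.
E₂ = E₁ · (r₁/r₂)³ = 875 · (14.4/13.2)³.
(r₁/r₂)³ = (1.091)³ = 1.298.
E₂ ≈ 1136 N/C.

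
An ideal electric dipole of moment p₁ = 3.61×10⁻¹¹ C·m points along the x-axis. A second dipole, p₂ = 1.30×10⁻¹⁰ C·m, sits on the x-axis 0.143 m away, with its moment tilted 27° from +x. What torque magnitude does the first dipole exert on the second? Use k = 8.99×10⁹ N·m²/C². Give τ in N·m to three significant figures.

τ ≈ 1.31×10⁻⁸ N·m

The second dipole sits on the axis of the first, so the field there is axial: E₁ = 2kp₁/r³ along +x.
E₁ = 2(8.99×10⁹)(3.61×10⁻¹¹)/(0.143)³ = 222.0 N/C.
Torque on the second dipole: τ = p₂ E₁ sinθ.
τ = (1.30×10⁻¹⁰)(222.0)·sin27° = 1.310×10⁻⁸ N·m.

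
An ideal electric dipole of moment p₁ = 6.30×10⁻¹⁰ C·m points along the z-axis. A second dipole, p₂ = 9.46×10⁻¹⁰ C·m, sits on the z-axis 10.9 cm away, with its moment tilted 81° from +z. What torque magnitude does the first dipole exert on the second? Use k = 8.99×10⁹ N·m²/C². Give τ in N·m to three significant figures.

The second dipole sits on the axis of the first, so the field there is axial: E₁ = 2kp₁/r³ along +z.
E₁ = 2(8.99×10⁹)(6.30×10⁻¹⁰)/(0.109)³ = 8747 N/C.
Torque on the second dipole: τ = p₂ E₁ sinθ.
τ = (9.46×10⁻¹⁰)(8747)·sin81° = 8.173×10⁻⁶ N·m.

τ ≈ 8.17×10⁻⁶ N·m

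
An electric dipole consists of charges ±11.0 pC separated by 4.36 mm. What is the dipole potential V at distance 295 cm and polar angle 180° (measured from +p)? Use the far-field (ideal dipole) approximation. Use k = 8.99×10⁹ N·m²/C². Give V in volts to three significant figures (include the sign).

Dipole moment p = qd = (1.10×10⁻¹¹ C)(0.00436 m) = 4.796×10⁻¹⁴ C·m.
The dipole potential is V = kp cosθ / r².
V = (8.99×10⁹)(4.796×10⁻¹⁴)·cos180° / (2.95)² = -4.954×10⁻⁵ V.

V ≈ -4.95×10⁻⁵ V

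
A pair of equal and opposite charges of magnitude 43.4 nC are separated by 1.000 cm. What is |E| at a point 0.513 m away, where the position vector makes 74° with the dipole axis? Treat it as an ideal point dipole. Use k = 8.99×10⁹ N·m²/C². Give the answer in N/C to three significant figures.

E ≈ 32.0 N/C

Dipole moment p = qd = (4.34×10⁻⁸ C)(0.0100 m) = 4.34×10⁻¹⁰ C·m.
At angle θ the dipole field magnitude is E = (kp/r³)·√(1 + 3cos²θ).
kp/r³ = (8.99×10⁹)(4.34×10⁻¹⁰) / (0.513)³ = 28.90 N/C.
√(1 + 3cos²74°) = √(1 + 3·0.0760) = √1.2279 ≈ 1.1081.
E ≈ 28.90 × 1.108 = 32.02 N/C.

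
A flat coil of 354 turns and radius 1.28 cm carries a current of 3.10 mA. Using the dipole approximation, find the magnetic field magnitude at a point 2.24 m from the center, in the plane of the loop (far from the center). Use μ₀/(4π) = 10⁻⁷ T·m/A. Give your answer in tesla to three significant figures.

m = NIA = NIπa² = 354·(0.00310)·π·(0.0128)² = 5.649×10⁻⁴ A·m².
In the equatorial plane B = (μ₀/4π)·m/r³ (half the axial value).
B = (10⁻⁷)·(5.649×10⁻⁴) / (2.24)³ = 5.026×10⁻¹² T.

B ≈ 5.03×10⁻¹² T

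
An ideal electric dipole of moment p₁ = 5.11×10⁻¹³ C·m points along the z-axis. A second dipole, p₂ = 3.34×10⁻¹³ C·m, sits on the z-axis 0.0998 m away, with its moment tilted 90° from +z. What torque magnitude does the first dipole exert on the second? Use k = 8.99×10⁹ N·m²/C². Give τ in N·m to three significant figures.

τ ≈ 3.09×10⁻¹² N·m

The second dipole sits on the axis of the first, so the field there is axial: E₁ = 2kp₁/r³ along +z.
E₁ = 2(8.99×10⁹)(5.11×10⁻¹³)/(0.0998)³ = 9.243 N/C.
Torque on the second dipole: τ = p₂ E₁ sinθ.
τ = (3.34×10⁻¹³)(9.243)·sin90° = 3.087×10⁻¹² N·m.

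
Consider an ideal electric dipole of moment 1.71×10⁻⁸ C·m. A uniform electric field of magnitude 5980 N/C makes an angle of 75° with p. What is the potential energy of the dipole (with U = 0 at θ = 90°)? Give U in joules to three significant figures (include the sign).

U ≈ -2.65×10⁻⁵ J

U = −p·E = −pE cosθ.
U = −(1.71×10⁻⁸)(5980)·cos75° = -2.647×10⁻⁵ J.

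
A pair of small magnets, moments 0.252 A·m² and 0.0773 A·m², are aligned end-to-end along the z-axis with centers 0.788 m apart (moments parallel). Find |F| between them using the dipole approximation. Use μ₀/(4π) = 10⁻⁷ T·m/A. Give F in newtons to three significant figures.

On-axis B of dipole 1: B = (μ₀/4π)·2m₁/r³. Force on dipole 2: F = m₂·dB/dr.
dB/dr = −(μ₀/4π)·6m₁/r⁴, so |F| = (μ₀/4π)·6m₁m₂/r⁴.
F = 6(10⁻⁷)(0.252)(0.0773)/(0.788)⁴ = 3.031×10⁻⁸ N.

F ≈ 3.03×10⁻⁸ N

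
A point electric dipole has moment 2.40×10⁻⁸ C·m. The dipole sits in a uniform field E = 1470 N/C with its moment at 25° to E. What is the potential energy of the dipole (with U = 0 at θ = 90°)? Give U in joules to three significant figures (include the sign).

U ≈ -3.20×10⁻⁵ J

U = −p·E = −pE cosθ.
U = −(2.40×10⁻⁸)(1470)·cos25° = -3.197×10⁻⁵ J.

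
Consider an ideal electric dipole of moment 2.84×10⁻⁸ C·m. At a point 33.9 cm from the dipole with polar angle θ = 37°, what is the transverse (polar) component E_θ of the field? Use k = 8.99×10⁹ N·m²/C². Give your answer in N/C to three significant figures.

For a dipole, E_θ = (kp sinθ)/r³.
kp/r³ = (8.99×10⁹)(2.84×10⁻⁸)/(0.339)³ = 6554 N/C.
E_θ = 6554·sin37° = 3944 N/C.

E_θ ≈ 3940 N/C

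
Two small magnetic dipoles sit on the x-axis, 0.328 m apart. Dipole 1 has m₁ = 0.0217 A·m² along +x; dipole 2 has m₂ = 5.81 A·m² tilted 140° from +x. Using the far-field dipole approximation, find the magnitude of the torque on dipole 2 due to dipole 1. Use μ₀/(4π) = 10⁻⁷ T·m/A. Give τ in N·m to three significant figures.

τ ≈ 4.59×10⁻⁷ N·m

Dipole B is on the axis of dipole A, so B₁ there is axial: B₁ = (μ₀/4π)·2m₁/r³ along +x.
B₁ = 2(10⁻⁷)(0.0217)/(0.328)³ = 1.230×10⁻⁷ T.
τ = m₂ B₁ sinθ.
τ = (5.81)(1.230×10⁻⁷)·sin140° = 4.593×10⁻⁷ N·m.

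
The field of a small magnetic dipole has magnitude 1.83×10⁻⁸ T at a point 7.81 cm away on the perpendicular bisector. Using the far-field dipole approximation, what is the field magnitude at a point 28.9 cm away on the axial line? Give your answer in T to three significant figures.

B ≈ 7.22×10⁻¹⁰ T

Dipole fields scale as 1/r³ in the far field.
The axial field is twice the equatorial field at the same r, so the geometry factor is 2/1.
B₂ = B₁ · (2/1) · (r₁/r₂)³ = 1.83×10⁻⁸ · 2 · (7.81/28.9)³.
(r₁/r₂)³ = (0.2702)³ = 0.01974.
B₂ ≈ 7.223×10⁻¹⁰ T.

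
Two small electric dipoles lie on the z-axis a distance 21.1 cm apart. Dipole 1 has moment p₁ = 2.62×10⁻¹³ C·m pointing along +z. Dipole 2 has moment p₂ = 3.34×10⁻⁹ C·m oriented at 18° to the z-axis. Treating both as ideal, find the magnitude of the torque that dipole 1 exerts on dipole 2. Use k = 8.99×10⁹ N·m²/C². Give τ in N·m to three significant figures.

The second dipole sits on the axis of the first, so the field there is axial: E₁ = 2kp₁/r³ along +z.
E₁ = 2(8.99×10⁹)(2.62×10⁻¹³)/(0.211)³ = 0.5015 N/C.
Torque on the second dipole: τ = p₂ E₁ sinθ.
τ = (3.34×10⁻⁹)(0.5015)·sin18° = 5.176×10⁻¹⁰ N·m.

τ ≈ 5.18×10⁻¹⁰ N·m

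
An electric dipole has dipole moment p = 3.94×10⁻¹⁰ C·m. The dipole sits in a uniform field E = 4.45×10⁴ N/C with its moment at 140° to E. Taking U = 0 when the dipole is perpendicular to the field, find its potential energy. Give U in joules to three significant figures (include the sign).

U ≈ 1.34×10⁻⁵ J

U = −p·E = −pE cosθ.
U = −(3.94×10⁻¹⁰)(4.45×10⁴)·cos140° = 1.343×10⁻⁵ J.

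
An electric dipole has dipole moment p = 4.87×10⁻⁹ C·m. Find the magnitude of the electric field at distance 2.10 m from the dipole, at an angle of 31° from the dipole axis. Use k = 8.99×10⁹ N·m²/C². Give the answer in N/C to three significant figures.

E ≈ 8.46 N/C

At angle θ the dipole field magnitude is E = (kp/r³)·√(1 + 3cos²θ).
kp/r³ = (8.99×10⁹)(4.87×10⁻⁹) / (2.10)³ = 4.727 N/C.
√(1 + 3cos²31°) = √(1 + 3·0.7347) = √3.2042 ≈ 1.7900.
E ≈ 4.727 × 1.790 = 8.462 N/C.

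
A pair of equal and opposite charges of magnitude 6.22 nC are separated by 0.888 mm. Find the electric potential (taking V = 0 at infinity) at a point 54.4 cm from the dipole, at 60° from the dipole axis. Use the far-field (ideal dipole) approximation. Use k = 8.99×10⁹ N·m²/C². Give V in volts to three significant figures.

Dipole moment p = qd = (6.22×10⁻⁹ C)(8.88×10⁻⁴ m) = 5.523×10⁻¹² C·m.
The dipole potential is V = kp cosθ / r².
V = (8.99×10⁹)(5.523×10⁻¹²)·cos60° / (0.544)² = 0.08389 V.

V ≈ 0.0839 V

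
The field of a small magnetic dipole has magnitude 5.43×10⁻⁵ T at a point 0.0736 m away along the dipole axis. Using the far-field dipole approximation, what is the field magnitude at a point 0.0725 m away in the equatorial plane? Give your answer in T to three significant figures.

B ≈ 2.84×10⁻⁵ T

Dipole fields scale as 1/r³ in the far field.
The axial field is twice the equatorial field at the same r, so the geometry factor is 1/2.
B₂ = B₁ · (1/2) · (r₁/r₂)³ = 5.43×10⁻⁵ · 0.5 · (0.0736/0.0725)³.
(r₁/r₂)³ = (1.015)³ = 1.046.
B₂ ≈ 2.840×10⁻⁵ T.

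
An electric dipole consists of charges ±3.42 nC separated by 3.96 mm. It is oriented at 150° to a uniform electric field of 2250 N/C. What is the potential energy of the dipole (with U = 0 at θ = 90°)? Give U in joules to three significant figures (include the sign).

Dipole moment p = qd = (3.42×10⁻⁹ C)(0.00396 m) = 1.354×10⁻¹¹ C·m.
U = −p·E = −pE cosθ.
U = −(1.354×10⁻¹¹)(2250)·cos150° = 2.638×10⁻⁸ J.

U ≈ 2.64×10⁻⁸ J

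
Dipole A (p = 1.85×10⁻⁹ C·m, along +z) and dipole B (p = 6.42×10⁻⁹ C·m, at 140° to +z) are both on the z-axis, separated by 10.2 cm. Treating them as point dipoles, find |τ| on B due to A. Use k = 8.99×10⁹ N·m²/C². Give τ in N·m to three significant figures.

The second dipole sits on the axis of the first, so the field there is axial: E₁ = 2kp₁/r³ along +z.
E₁ = 2(8.99×10⁹)(1.85×10⁻⁹)/(0.102)³ = 3.134×10⁴ N/C.
Torque on the second dipole: τ = p₂ E₁ sinθ.
τ = (6.42×10⁻⁹)(3.134×10⁴)·sin140° = 1.293×10⁻⁴ N·m.

τ ≈ 1.29×10⁻⁴ N·m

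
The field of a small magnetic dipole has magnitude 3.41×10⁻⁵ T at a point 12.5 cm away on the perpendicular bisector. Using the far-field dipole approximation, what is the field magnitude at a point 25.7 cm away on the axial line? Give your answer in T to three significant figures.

Dipole fields scale as 1/r³ in the far field.
The axial field is twice the equatorial field at the same r, so the geometry factor is 2/1.
B₂ = B₁ · (2/1) · (r₁/r₂)³ = 3.41×10⁻⁵ · 2 · (12.5/25.7)³.
(r₁/r₂)³ = (0.4864)³ = 0.1151.
B₂ ≈ 7.847×10⁻⁶ T.

B ≈ 7.85×10⁻⁶ T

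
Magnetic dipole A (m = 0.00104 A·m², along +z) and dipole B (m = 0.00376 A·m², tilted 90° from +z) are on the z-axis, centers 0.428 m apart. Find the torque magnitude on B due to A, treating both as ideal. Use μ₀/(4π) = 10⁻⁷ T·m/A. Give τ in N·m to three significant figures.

Dipole B is on the axis of dipole A, so B₁ there is axial: B₁ = (μ₀/4π)·2m₁/r³ along +z.
B₁ = 2(10⁻⁷)(0.00104)/(0.428)³ = 2.653×10⁻⁹ T.
τ = m₂ B₁ sinθ.
τ = (0.00376)(2.653×10⁻⁹)·sin90° = 9.975×10⁻¹² N·m.

τ ≈ 9.98×10⁻¹² N·m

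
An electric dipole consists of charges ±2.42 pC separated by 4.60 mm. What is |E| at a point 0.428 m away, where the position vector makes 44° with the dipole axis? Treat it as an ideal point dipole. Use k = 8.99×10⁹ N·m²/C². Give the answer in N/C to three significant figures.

Dipole moment p = qd = (2.42×10⁻¹² C)(0.00460 m) = 1.113×10⁻¹⁴ C·m.
At angle θ the dipole field magnitude is E = (kp/r³)·√(1 + 3cos²θ).
kp/r³ = (8.99×10⁹)(1.113×10⁻¹⁴) / (0.428)³ = 0.001276 N/C.
√(1 + 3cos²44°) = √(1 + 3·0.5174) = √2.5523 ≈ 1.5976.
E ≈ 0.001276 × 1.598 = 0.002039 N/C.

E ≈ 0.00204 N/C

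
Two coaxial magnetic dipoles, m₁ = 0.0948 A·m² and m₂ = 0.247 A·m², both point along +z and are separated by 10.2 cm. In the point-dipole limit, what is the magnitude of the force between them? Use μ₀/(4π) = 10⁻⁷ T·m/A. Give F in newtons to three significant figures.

F ≈ 1.30×10⁻⁴ N

On-axis B of dipole 1: B = (μ₀/4π)·2m₁/r³. Force on dipole 2: F = m₂·dB/dr.
dB/dr = −(μ₀/4π)·6m₁/r⁴, so |F| = (μ₀/4π)·6m₁m₂/r⁴.
F = 6(10⁻⁷)(0.0948)(0.247)/(0.102)⁴ = 1.298×10⁻⁴ N.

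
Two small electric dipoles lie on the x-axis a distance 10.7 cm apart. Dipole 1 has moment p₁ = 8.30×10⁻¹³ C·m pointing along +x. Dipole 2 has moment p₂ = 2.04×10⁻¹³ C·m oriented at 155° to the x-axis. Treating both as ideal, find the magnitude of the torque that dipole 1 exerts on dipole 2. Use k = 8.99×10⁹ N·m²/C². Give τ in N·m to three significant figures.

The second dipole sits on the axis of the first, so the field there is axial: E₁ = 2kp₁/r³ along +x.
E₁ = 2(8.99×10⁹)(8.30×10⁻¹³)/(0.107)³ = 12.18 N/C.
Torque on the second dipole: τ = p₂ E₁ sinθ.
τ = (2.04×10⁻¹³)(12.18)·sin155° = 1.050×10⁻¹² N·m.

τ ≈ 1.05×10⁻¹² N·m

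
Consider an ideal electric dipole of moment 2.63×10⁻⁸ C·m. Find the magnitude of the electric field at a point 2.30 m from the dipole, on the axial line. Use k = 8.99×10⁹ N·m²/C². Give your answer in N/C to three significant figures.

E ≈ 38.9 N/C

On the dipole axis E = 2kp/r³.
E = 2·(8.99×10⁹)(2.63×10⁻⁸) / (2.30)³ = 38.87 N/C.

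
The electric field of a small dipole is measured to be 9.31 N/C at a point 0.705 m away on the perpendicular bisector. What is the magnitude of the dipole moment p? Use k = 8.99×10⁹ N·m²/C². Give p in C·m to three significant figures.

In the equatorial plane E = kp/r³, so p = Er³/(k).
p = (9.31)·(0.705)³ / (8.99×10⁹) = 3.629×10⁻¹⁰ C·m.

p ≈ 3.63×10⁻¹⁰ C·m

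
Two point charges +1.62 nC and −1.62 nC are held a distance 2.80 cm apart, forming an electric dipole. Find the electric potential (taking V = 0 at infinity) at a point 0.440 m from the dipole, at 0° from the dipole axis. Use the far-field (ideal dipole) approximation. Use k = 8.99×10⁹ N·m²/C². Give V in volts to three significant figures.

Dipole moment p = qd = (1.62×10⁻⁹ C)(0.0280 m) = 4.536×10⁻¹¹ C·m.
The dipole potential is V = kp cosθ / r².
V = (8.99×10⁹)(4.536×10⁻¹¹)·cos0° / (0.440)² = 2.106 V.

V ≈ 2.11 V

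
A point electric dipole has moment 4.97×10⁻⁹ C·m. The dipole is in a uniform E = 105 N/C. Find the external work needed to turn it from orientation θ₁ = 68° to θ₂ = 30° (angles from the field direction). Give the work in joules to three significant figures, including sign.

W_ext = ΔU = U(θ₂) − U(θ₁) = −pE cosθ₂ − (−pE cosθ₁) = pE(cosθ₁ − cosθ₂).
W = (4.97×10⁻⁹)(105)·(cos68° − cos30°) = (5.218×10⁻⁷)·(-0.4914) = -2.564×10⁻⁷ J.

W ≈ -2.56×10⁻⁷ J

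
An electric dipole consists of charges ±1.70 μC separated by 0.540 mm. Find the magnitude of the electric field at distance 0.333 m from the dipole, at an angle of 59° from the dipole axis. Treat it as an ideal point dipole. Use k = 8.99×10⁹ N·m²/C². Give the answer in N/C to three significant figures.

Dipole moment p = qd = (1.70×10⁻⁶ C)(5.40×10⁻⁴ m) = 9.18×10⁻¹⁰ C·m.
At angle θ the dipole field magnitude is E = (kp/r³)·√(1 + 3cos²θ).
kp/r³ = (8.99×10⁹)(9.18×10⁻¹⁰) / (0.333)³ = 223.5 N/C.
√(1 + 3cos²59°) = √(1 + 3·0.2653) = √1.7958 ≈ 1.3401.
E ≈ 223.5 × 1.340 = 299.5 N/C.

E ≈ 300 N/C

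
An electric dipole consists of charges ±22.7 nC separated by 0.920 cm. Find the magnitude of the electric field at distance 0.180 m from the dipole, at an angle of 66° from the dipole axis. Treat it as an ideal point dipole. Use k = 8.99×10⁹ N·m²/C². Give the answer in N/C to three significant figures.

E ≈ 394 N/C

Dipole moment p = qd = (2.27×10⁻⁸ C)(0.00920 m) = 2.088×10⁻¹⁰ C·m.
At angle θ the dipole field magnitude is E = (kp/r³)·√(1 + 3cos²θ).
kp/r³ = (8.99×10⁹)(2.088×10⁻¹⁰) / (0.180)³ = 321.9 N/C.
√(1 + 3cos²66°) = √(1 + 3·0.1654) = √1.4963 ≈ 1.2232.
E ≈ 321.9 × 1.223 = 393.7 N/C.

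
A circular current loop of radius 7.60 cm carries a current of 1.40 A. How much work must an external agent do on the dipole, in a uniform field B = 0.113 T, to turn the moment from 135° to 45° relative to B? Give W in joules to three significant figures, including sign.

W ≈ -0.00406 J

Magnetic moment m = IA = Iπa² = (1.40)·π·(0.0760)² = 0.0254 A·m².
W_ext = ΔU = −mB cosθ₂ + mB cosθ₁ = mB(cosθ₁ − cosθ₂).
W = (0.0254)(0.113)·(cos135° − cos45°) = (0.002870)·(-1.4142) = -0.004059 J.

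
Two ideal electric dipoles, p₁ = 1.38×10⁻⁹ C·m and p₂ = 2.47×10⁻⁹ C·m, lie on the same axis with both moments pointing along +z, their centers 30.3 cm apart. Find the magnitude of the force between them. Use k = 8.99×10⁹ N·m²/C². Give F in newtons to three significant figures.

F ≈ 2.18×10⁻⁵ N

On-axis field of dipole 1 at distance r: E = 2kp₁/r³. Force on dipole 2 is F = p₂·dE/dr (gradient along axis).
dE/dr = −6kp₁/r⁴, so |F| = 6kp₁p₂/r⁴ (attractive for aligned moments).
F = 6(8.99×10⁹)(1.38×10⁻⁹)(2.47×10⁻⁹)/(0.303)⁴ = 2.181×10⁻⁵ N.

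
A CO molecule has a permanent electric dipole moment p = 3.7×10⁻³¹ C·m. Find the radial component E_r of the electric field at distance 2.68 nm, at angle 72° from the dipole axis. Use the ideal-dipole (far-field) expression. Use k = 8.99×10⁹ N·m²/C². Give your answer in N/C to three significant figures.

E_r ≈ 1.07×10⁵ N/C

For a dipole, E_r = (2kp cosθ)/r³.
kp/r³ = (8.99×10⁹)(3.70×10⁻³¹)/(2.68×10⁻⁹)³ = 1.728×10⁵ N/C.
E_r = 2·1.728×10⁵·cos72° = 1.068×10⁵ N/C.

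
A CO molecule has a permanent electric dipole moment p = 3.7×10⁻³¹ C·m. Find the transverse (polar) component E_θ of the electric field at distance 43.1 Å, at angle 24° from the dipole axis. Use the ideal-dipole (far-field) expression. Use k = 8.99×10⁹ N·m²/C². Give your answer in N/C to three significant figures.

E_θ ≈ 1.69×10⁴ N/C

For a dipole, E_θ = (kp sinθ)/r³.
kp/r³ = (8.99×10⁹)(3.70×10⁻³¹)/(4.31×10⁻⁹)³ = 4.155×10⁴ N/C.
E_θ = 4.155×10⁴·sin24° = 1.690×10⁴ N/C.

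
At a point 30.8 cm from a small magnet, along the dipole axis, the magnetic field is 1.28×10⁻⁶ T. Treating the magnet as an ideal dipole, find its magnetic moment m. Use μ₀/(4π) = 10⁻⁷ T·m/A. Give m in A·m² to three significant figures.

m ≈ 0.187 A·m²

On axis B = (μ₀/4π)·2m/r³, so m = Br³·4π/(μ₀·2).
m = (1.28×10⁻⁶)·(0.308)³ / (2·10⁻⁷) = 0.1870 A·m².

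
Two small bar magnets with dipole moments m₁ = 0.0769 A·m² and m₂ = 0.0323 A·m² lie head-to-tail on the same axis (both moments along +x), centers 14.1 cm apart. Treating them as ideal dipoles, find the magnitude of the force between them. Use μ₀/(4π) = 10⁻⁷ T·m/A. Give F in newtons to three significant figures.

On-axis B of dipole 1: B = (μ₀/4π)·2m₁/r³. Force on dipole 2: F = m₂·dB/dr.
dB/dr = −(μ₀/4π)·6m₁/r⁴, so |F| = (μ₀/4π)·6m₁m₂/r⁴.
F = 6(10⁻⁷)(0.0769)(0.0323)/(0.141)⁴ = 3.771×10⁻⁶ N.

F ≈ 3.77×10⁻⁶ N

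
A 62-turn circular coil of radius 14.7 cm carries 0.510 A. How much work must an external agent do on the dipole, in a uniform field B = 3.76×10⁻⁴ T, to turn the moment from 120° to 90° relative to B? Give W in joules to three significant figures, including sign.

m = NIA = NIπa² = 62·(0.510)·π·(0.147)² = 2.147 A·m².
W_ext = ΔU = −mB cosθ₂ + mB cosθ₁ = mB(cosθ₁ − cosθ₂).
W = (2.147)(3.76×10⁻⁴)·(cos120° − cos90°) = (8.073×10⁻⁴)·(-0.5000) = -4.036×10⁻⁴ J.

W ≈ -4.04×10⁻⁴ J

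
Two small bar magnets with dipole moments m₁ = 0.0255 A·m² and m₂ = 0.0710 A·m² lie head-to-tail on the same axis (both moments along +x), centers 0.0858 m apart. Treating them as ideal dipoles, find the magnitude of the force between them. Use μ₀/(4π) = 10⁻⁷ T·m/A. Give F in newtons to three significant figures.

On-axis B of dipole 1: B = (μ₀/4π)·2m₁/r³. Force on dipole 2: F = m₂·dB/dr.
dB/dr = −(μ₀/4π)·6m₁/r⁴, so |F| = (μ₀/4π)·6m₁m₂/r⁴.
F = 6(10⁻⁷)(0.0255)(0.0710)/(0.0858)⁴ = 2.004×10⁻⁵ N.

F ≈ 2.00×10⁻⁵ N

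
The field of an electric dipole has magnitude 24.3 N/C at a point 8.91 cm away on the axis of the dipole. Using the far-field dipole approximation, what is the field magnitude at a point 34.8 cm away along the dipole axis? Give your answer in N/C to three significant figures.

Dipole fields scale as 1/r³ in the far field; the geometry is the same at both points.
E₂ = E₁ · (r₁/r₂)³ = 24.3 · (8.91/34.8)³.
(r₁/r₂)³ = (0.256)³ = 0.01678.
E₂ ≈ 0.4079 N/C.

E ≈ 0.408 N/C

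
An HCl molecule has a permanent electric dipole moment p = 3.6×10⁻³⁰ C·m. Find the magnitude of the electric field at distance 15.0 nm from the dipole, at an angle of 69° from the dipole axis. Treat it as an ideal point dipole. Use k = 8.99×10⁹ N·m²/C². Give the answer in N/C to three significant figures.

E ≈ 1.13×10⁴ N/C

At angle θ the dipole field magnitude is E = (kp/r³)·√(1 + 3cos²θ).
kp/r³ = (8.99×10⁹)(3.60×10⁻³⁰) / (1.50×10⁻⁸)³ = 9589 N/C.
√(1 + 3cos²69°) = √(1 + 3·0.1284) = √1.3853 ≈ 1.1770.
E ≈ 9589 × 1.177 = 1.129×10⁴ N/C.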